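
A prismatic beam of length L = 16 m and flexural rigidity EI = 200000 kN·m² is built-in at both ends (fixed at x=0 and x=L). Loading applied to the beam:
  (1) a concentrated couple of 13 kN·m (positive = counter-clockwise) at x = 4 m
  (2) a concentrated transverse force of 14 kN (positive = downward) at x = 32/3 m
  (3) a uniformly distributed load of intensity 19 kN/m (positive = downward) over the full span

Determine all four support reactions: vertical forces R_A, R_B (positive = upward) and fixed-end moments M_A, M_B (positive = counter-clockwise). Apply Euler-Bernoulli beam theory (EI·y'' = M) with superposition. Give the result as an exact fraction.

R_A = 541015/3456 kN, M_A = 181219/432 kN·m, R_B = 557993/3456 kN, M_B = -187685/432 kN·m

Load 1 — applied couple M₀=13 kN·m at a=4 m (b=L-a=12):
  R_A = 6M₀ab/L³ = 6·13·4·12/16³ = 117/128 kN
  M_A = M₀b(2a-b)/L² = 13·12·(2·4-12)/16² = -39/16 kN·m
  R_B = -6M₀ab/L³ = -6·13·4·12/16³ = -117/128 kN
  M_B = M₀a(2b-a)/L² = 13·4·(2·12-4)/16² = 65/16 kN·m
Load 2 — point force P=14 kN at a=32/3 m (b=L-a=16/3):
  R_A = Pb²(3a+b)/L³ = 14·(16/3)²·(3·(32/3)+(16/3))/16³ = 98/27 kN
  M_A = Pab²/L² = 14·(32/3)·(16/3)²/16² = 448/27 kN·m
  R_B = Pa²(a+3b)/L³ = 14·(32/3)²·((32/3)+3·(16/3))/16³ = 280/27 kN
  M_B = -Pa²b/L² = -14·(32/3)²·(16/3)/16² = -896/27 kN·m
Load 3 — uniform load w=19 kN/m over full span:
  R_A = wL/2 = 19·16/2 = 152 kN
  M_A = wL²/12 = 19·16²/12 = 1216/3 kN·m
  R_B = wL/2 = 19·16/2 = 152 kN
  M_B = -wL²/12 = -19·16²/12 = -1216/3 kN·m
Superposition: R_A = 541015/3456 kN, M_A = 181219/432 kN·m, R_B = 557993/3456 kN, M_B = -187685/432 kN·m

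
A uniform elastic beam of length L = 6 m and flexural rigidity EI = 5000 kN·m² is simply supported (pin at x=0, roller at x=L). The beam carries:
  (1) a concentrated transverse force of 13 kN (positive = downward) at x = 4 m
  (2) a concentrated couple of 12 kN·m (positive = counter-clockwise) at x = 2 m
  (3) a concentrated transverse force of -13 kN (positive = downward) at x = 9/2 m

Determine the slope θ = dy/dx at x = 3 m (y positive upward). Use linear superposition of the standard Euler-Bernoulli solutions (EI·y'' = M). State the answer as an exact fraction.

Load 1 — point force P=13 kN at a=4 m (b=L-a=2):
  θ_1 = -Pb(L²-b²-3x²)/(6LEI)  [x≤a] = -13·2·(6²-2²-3·3²)/(6·6·5000) = -13/18000 rad
Load 2 — applied couple M₀=12 kN·m at a=2 m (b=L-a=4):
  θ_2 = (M₀x²/(2L)-M₀(x-a)+C₁)/EI  [x>a] with C₁=M₀(3b²-L²)/(6L)=4 = (12·3²/(2·6)-12·(3-2)+4)/5000 = 1/5000 rad
Load 3 — point force P=-13 kN at a=9/2 m (b=L-a=3/2):
  θ_3 = -Pb(L²-b²-3x²)/(6LEI)  [x≤a] = -(-13)·(3/2)·(6²-(3/2)²-3·3²)/(6·6·5000) = 117/160000 rad
Superposition: θ = Σ θ_i = 301/1440000 rad ≈ 0.000209 rad

θ(3) = 301/1440000 rad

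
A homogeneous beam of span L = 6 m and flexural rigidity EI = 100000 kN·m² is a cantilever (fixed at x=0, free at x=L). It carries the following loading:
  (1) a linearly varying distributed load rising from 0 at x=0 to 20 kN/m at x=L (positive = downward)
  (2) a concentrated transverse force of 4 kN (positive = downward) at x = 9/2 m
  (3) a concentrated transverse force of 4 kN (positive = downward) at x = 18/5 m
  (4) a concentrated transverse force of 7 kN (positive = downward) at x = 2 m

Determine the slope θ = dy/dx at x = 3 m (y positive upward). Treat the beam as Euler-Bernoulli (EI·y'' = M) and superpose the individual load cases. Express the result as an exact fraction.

θ(3) = -10729/2000000 rad

Load 1 — triangular load w₀=20 kN/m (0→w₀ over full span):
  θ_1 = (w₀Lx²/4-w₀L²x/3-w₀x⁴/(24L))/EI = (20·6·3²/4-20·6²·3/3-20·3⁴/(24·6))/100000 = -369/80000 rad
Load 2 — point force P=4 kN at a=9/2 m (b=L-a=3/2):
  θ_2 = -Px(2a-x)/(2EI)  [x≤a] = -4·3·(2·(9/2)-3)/(2·100000) = -9/25000 rad
Load 3 — point force P=4 kN at a=18/5 m (b=L-a=12/5):
  θ_3 = -Px(2a-x)/(2EI)  [x≤a] = -4·3·(2·(18/5)-3)/(2·100000) = -63/250000 rad
Load 4 — point force P=7 kN at a=2 m (b=L-a=4):
  θ_4 = -Pa²/(2EI)  [x>a] = -7·2²/(2·100000) = -7/50000 rad
Superposition: θ = Σ θ_i = -10729/2000000 rad ≈ -0.005365 rad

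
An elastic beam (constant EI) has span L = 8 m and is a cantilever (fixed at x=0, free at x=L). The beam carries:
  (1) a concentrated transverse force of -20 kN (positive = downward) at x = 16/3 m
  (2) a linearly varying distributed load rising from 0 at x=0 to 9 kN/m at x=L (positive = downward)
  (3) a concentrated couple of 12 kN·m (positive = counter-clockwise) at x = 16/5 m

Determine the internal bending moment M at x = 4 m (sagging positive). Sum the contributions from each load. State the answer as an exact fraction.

Load 1 — point force P=-20 kN at a=16/3 m (b=L-a=8/3):
  M_1 = -P(a-x)  [x≤a] = -(-20)·((16/3)-4) = 80/3 kN·m
Load 2 — triangular load w₀=9 kN/m (0→w₀ over full span):
  M_2 = w₀Lx/2 - w₀L²/3 - w₀x³/(6L) = 9·8·4/2 - 9·8²/3 - 9·4³/(6·8) = -60 kN·m
Load 3 — applied couple M₀=12 kN·m at a=16/5 m (b=L-a=24/5):
  M_3 = 0  [x>a] = 0 kN·m
Superposition: M = Σ M_i = -100/3 kN·m ≈ -33.333333 kN·m

M(4) = -100/3 kN·m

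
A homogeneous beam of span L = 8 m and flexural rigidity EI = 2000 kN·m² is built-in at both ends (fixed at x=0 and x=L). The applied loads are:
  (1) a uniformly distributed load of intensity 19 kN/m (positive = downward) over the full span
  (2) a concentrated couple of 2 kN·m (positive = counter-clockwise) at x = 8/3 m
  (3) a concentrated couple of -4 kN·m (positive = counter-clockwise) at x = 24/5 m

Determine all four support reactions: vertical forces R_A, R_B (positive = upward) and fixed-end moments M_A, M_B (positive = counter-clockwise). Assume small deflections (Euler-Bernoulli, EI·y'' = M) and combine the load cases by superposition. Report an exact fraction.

Load 1 — uniform load w=19 kN/m over full span:
  R_A = wL/2 = 19·8/2 = 76 kN
  M_A = wL²/12 = 19·8²/12 = 304/3 kN·m
  R_B = wL/2 = 19·8/2 = 76 kN
  M_B = -wL²/12 = -19·8²/12 = -304/3 kN·m
Load 2 — applied couple M₀=2 kN·m at a=8/3 m (b=L-a=16/3):
  R_A = 6M₀ab/L³ = 6·2·(8/3)·(16/3)/8³ = 1/3 kN
  M_A = M₀b(2a-b)/L² = 2·(16/3)·(2·(8/3)-(16/3))/8² = 0 kN·m
  R_B = -6M₀ab/L³ = -6·2·(8/3)·(16/3)/8³ = -1/3 kN
  M_B = M₀a(2b-a)/L² = 2·(8/3)·(2·(16/3)-(8/3))/8² = 2/3 kN·m
Load 3 — applied couple M₀=-4 kN·m at a=24/5 m (b=L-a=16/5):
  R_A = 6M₀ab/L³ = 6·(-4)·(24/5)·(16/5)/8³ = -18/25 kN
  M_A = M₀b(2a-b)/L² = (-4)·(16/5)·(2·(24/5)-(16/5))/8² = -32/25 kN·m
  R_B = -6M₀ab/L³ = -6·(-4)·(24/5)·(16/5)/8³ = 18/25 kN
  M_B = M₀a(2b-a)/L² = (-4)·(24/5)·(2·(16/5)-(24/5))/8² = -12/25 kN·m
Superposition: R_A = 5671/75 kN, M_A = 7504/75 kN·m, R_B = 5729/75 kN, M_B = -7586/75 kN·m

R_A = 5671/75 kN, M_A = 7504/75 kN·m, R_B = 5729/75 kN, M_B = -7586/75 kN·m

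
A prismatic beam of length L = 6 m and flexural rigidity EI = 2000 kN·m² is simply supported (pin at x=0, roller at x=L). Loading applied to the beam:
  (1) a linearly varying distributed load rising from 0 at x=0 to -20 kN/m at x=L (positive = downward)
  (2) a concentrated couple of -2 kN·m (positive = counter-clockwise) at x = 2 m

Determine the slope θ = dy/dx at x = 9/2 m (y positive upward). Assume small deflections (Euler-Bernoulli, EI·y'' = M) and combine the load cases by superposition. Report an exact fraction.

θ(9/2) = -11633/384000 rad

Load 1 — triangular load w₀=-20 kN/m (0→w₀ over full span):
  θ_1 = -w₀(7L⁴-30L²x²+15x⁴)/(360LEI) = -(-20)·(7·6⁴-30·6²·(9/2)²+15·(9/2)⁴)/(360·6·2000) = -3939/128000 rad
Load 2 — applied couple M₀=-2 kN·m at a=2 m (b=L-a=4):
  θ_2 = (M₀x²/(2L)-M₀(x-a)+C₁)/EI  [x>a] with C₁=M₀(3b²-L²)/(6L)=-2/3 = ((-2)·(9/2)²/(2·6)-(-2)·((9/2)-2)+(-2/3))/2000 = 23/48000 rad
Superposition: θ = Σ θ_i = -11633/384000 rad ≈ -0.030294 rad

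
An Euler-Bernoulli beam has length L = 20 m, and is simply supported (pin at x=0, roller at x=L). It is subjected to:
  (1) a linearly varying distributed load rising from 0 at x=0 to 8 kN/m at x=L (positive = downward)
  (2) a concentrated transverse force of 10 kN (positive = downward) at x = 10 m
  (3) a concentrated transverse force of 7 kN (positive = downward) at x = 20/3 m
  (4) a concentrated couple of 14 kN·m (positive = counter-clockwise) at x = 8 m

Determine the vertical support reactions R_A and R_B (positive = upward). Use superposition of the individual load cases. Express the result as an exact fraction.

R_A = 1111/30 kN, R_B = 1799/30 kN

Load 1 — triangular load w₀=8 kN/m (0→w₀ over full span):
  R_A = w₀L/6 = 8·20/6 = 80/3 kN
  R_B = w₀L/3 = 8·20/3 = 160/3 kN
Load 2 — point force P=10 kN at a=10 m (b=L-a=10):
  R_A = Pb/L = 10·10/20 = 5 kN
  R_B = Pa/L = 10·10/20 = 5 kN
Load 3 — point force P=7 kN at a=20/3 m (b=L-a=40/3):
  R_A = Pb/L = 7·(40/3)/20 = 14/3 kN
  R_B = Pa/L = 7·(20/3)/20 = 7/3 kN
Load 4 — applied couple M₀=14 kN·m at a=8 m (b=L-a=12):
  R_A = M₀/L = 14/20 = 7/10 kN
  R_B = -M₀/L = -14/20 = -7/10 kN
Superposition: R_A = 1111/30 kN, R_B = 1799/30 kN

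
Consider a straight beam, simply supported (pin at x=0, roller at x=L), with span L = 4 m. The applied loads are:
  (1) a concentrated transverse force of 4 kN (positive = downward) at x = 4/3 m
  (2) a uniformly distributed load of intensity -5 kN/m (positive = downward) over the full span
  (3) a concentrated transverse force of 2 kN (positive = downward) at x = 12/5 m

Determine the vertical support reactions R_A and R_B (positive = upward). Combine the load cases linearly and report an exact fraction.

R_A = -98/15 kN, R_B = -112/15 kN

Load 1 — point force P=4 kN at a=4/3 m (b=L-a=8/3):
  R_A = Pb/L = 4·(8/3)/4 = 8/3 kN
  R_B = Pa/L = 4·(4/3)/4 = 4/3 kN
Load 2 — uniform load w=-5 kN/m over full span:
  R_A = wL/2 = (-5)·4/2 = -10 kN
  R_B = wL/2 = (-5)·4/2 = -10 kN
Load 3 — point force P=2 kN at a=12/5 m (b=L-a=8/5):
  R_A = Pb/L = 2·(8/5)/4 = 4/5 kN
  R_B = Pa/L = 2·(12/5)/4 = 6/5 kN
Superposition: R_A = -98/15 kN, R_B = -112/15 kN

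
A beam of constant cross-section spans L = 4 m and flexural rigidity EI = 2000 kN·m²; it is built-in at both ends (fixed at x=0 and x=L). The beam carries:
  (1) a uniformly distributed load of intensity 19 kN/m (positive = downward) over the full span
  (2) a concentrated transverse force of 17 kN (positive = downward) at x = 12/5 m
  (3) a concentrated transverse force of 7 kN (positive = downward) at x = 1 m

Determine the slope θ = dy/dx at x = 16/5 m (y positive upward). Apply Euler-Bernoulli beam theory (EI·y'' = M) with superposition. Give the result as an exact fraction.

Load 1 — uniform load w=19 kN/m over full span:
  θ_1 = -wx(L-x)(L-2x)/(12EI) = -19·(16/5)·(4-(16/5))·(4-2·(16/5))/(12·2000) = 76/15625 rad
Load 2 — point force P=17 kN at a=12/5 m (b=L-a=8/5):
  θ_2 = Pa²(L-x)(2bL-(3b+a)(L-x))/(2L³EI)  [x>a] = 17·(12/5)²·(4-(16/5))·(2·(8/5)·4-(3·(8/5)+(12/5))·(4-(16/5)))/(2·4³·2000) = 1683/781250 rad
Load 3 — point force P=7 kN at a=1 m (b=L-a=3):
  θ_3 = Pa²(L-x)(2bL-(3b+a)(L-x))/(2L³EI)  [x>a] = 7·1²·(4-(16/5))·(2·3·4-(3·3+1)·(4-(16/5)))/(2·4³·2000) = 7/20000 rad
Superposition: θ = Σ θ_i = 92103/12500000 rad ≈ 0.007368 rad

θ(16/5) = 92103/12500000 rad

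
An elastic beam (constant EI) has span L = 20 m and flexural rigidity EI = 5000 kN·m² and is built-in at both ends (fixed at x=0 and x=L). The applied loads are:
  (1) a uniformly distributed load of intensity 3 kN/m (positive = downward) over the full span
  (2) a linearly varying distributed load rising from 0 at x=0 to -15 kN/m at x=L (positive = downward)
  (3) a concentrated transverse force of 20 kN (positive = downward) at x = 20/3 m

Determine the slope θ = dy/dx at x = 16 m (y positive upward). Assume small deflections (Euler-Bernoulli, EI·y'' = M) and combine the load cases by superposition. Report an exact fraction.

Load 1 — uniform load w=3 kN/m over full span:
  θ_1 = -wx(L-x)(L-2x)/(12EI) = -3·16·(20-16)·(20-2·16)/(12·5000) = 24/625 rad
Load 2 — triangular load w₀=-15 kN/m (0→w₀ over full span):
  θ_2 = -w₀(2x(L-x)(L-2x)(x+2L)+x²(L-x)²)/(120LEI) = -(-15)·(2·16·(20-16)·(20-2·16)·(16+2·20)+16²·(20-16)²)/(120·20·5000) = -64/625 rad
Load 3 — point force P=20 kN at a=20/3 m (b=L-a=40/3):
  θ_3 = Pa²(L-x)(2bL-(3b+a)(L-x))/(2L³EI)  [x>a] = 20·(20/3)²·(20-16)·(2·(40/3)·20-(3·(40/3)+(20/3))·(20-16))/(2·20³·5000) = 52/3375 rad
Superposition: θ = Σ θ_i = -164/3375 rad ≈ -0.048593 rad

θ(16) = -164/3375 rad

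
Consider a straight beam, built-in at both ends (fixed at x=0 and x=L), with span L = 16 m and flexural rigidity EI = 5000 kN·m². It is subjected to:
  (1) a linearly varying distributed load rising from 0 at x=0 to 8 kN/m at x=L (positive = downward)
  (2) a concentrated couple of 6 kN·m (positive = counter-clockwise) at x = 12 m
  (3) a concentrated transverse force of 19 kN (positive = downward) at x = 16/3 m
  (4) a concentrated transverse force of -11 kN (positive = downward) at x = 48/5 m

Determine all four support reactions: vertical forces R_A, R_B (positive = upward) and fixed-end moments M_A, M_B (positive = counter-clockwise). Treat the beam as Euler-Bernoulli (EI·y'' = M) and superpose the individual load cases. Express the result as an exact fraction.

R_A = 6441973/216000 kN, M_A = 2653633/27000 kN·m, R_B = 9110027/216000 kN, M_B = -2718887/27000 kN·m

Load 1 — triangular load w₀=8 kN/m (0→w₀ over full span):
  R_A = 3w₀L/20 = 3·8·16/20 = 96/5 kN
  M_A = w₀L²/30 = 8·16²/30 = 1024/15 kN·m
  R_B = 7w₀L/20 = 7·8·16/20 = 224/5 kN
  M_B = -w₀L²/20 = -8·16²/20 = -512/5 kN·m
Load 2 — applied couple M₀=6 kN·m at a=12 m (b=L-a=4):
  R_A = 6M₀ab/L³ = 6·6·12·4/16³ = 27/64 kN
  M_A = M₀b(2a-b)/L² = 6·4·(2·12-4)/16² = 15/8 kN·m
  R_B = -6M₀ab/L³ = -6·6·12·4/16³ = -27/64 kN
  M_B = M₀a(2b-a)/L² = 6·12·(2·4-12)/16² = -9/8 kN·m
Load 3 — point force P=19 kN at a=16/3 m (b=L-a=32/3):
  R_A = Pb²(3a+b)/L³ = 19·(32/3)²·(3·(16/3)+(32/3))/16³ = 380/27 kN
  M_A = Pab²/L² = 19·(16/3)·(32/3)²/16² = 1216/27 kN·m
  R_B = Pa²(a+3b)/L³ = 19·(16/3)²·((16/3)+3·(32/3))/16³ = 133/27 kN
  M_B = -Pa²b/L² = -19·(16/3)²·(32/3)/16² = -608/27 kN·m
Load 4 — point force P=-11 kN at a=48/5 m (b=L-a=32/5):
  R_A = Pb²(3a+b)/L³ = (-11)·(32/5)²·(3·(48/5)+(32/5))/16³ = -484/125 kN
  M_A = Pab²/L² = (-11)·(48/5)·(32/5)²/16² = -2112/125 kN·m
  R_B = Pa²(a+3b)/L³ = (-11)·(48/5)²·((48/5)+3·(32/5))/16³ = -891/125 kN
  M_B = -Pa²b/L² = -(-11)·(48/5)²·(32/5)/16² = 3168/125 kN·m
Superposition: R_A = 6441973/216000 kN, M_A = 2653633/27000 kN·m, R_B = 9110027/216000 kN, M_B = -2718887/27000 kN·m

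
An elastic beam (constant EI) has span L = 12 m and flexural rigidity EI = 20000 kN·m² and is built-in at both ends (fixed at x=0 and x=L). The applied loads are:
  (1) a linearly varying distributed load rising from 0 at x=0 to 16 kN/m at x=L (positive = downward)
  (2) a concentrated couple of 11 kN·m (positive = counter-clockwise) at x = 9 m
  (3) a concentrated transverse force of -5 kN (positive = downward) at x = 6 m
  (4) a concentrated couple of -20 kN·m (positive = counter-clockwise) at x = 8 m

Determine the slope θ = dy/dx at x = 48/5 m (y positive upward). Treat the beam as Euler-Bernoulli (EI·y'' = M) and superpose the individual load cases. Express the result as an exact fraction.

Load 1 — triangular load w₀=16 kN/m (0→w₀ over full span):
  θ_1 = -w₀(2x(L-x)(L-2x)(x+2L)+x²(L-x)²)/(120LEI) = -16·(2·(48/5)·(12-(48/5))·(12-2·(48/5))·((48/5)+2·12)+(48/5)²·(12-(48/5))²)/(120·12·20000) = 2304/390625 rad
Load 2 — applied couple M₀=11 kN·m at a=9 m (b=L-a=3):
  θ_2 = (R_Ax²/2 - M_Ax - M₀(x-a))/EI  [x>a] with R_A=33/32, M_A=55/16 = ((33/32)·(48/5)²/2 - (55/16)·(48/5) - 11·((48/5)-9))/20000 = 99/250000 rad
Load 3 — point force P=-5 kN at a=6 m (b=L-a=6):
  θ_3 = Pa²(L-x)(2bL-(3b+a)(L-x))/(2L³EI)  [x>a] = (-5)·6²·(12-(48/5))·(2·6·12-(3·6+6)·(12-(48/5)))/(2·12³·20000) = -27/50000 rad
Load 4 — applied couple M₀=-20 kN·m at a=8 m (b=L-a=4):
  θ_4 = (R_Ax²/2 - M_Ax - M₀(x-a))/EI  [x>a] with R_A=-20/9, M_A=-20/3 = ((-20/9)·(48/5)²/2 - (-20/3)·(48/5) - (-20)·((48/5)-8))/20000 = -1/3125 rad
Superposition: θ = Σ θ_i = 8491/1562500 rad ≈ 0.005434 rad

θ(48/5) = 8491/1562500 rad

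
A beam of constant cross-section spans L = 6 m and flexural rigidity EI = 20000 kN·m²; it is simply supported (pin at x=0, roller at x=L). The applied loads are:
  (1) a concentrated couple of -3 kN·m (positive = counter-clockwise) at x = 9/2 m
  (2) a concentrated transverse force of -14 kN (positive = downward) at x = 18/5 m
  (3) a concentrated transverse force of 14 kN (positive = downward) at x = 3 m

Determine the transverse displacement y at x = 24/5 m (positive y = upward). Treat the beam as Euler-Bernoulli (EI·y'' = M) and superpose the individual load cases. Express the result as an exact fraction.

y(24/5) = 3123/20000000 m

Load 1 — applied couple M₀=-3 kN·m at a=9/2 m (b=L-a=3/2):
  y_1 = (M₀x³/(6L)-M₀(x-a)²/2+C₁x)/EI  [x>a] with C₁=M₀(3b²-L²)/(6L)=39/16 = ((-3)·(24/5)³/(6·6)-(-3)·((24/5)-(9/2))²/2+(39/16)·(24/5))/20000 = 2619/20000000 m
Load 2 — point force P=-14 kN at a=18/5 m (b=L-a=12/5):
  y_2 = -Pa(L-x)(2Lx-a²-x²)/(6LEI)  [x>a] = -(-14)·(18/5)·(6-(24/5))·(2·6·(24/5)-(18/5)²-(24/5)²)/(6·6·20000) = 567/312500 m
Load 3 — point force P=14 kN at a=3 m (b=L-a=3):
  y_3 = -Pa(L-x)(2Lx-a²-x²)/(6LEI)  [x>a] = -14·3·(6-(24/5))·(2·6·(24/5)-3²-(24/5)²)/(6·6·20000) = -4473/2500000 m
Superposition: y = Σ y_i = 3123/20000000 m ≈ 0.000156 m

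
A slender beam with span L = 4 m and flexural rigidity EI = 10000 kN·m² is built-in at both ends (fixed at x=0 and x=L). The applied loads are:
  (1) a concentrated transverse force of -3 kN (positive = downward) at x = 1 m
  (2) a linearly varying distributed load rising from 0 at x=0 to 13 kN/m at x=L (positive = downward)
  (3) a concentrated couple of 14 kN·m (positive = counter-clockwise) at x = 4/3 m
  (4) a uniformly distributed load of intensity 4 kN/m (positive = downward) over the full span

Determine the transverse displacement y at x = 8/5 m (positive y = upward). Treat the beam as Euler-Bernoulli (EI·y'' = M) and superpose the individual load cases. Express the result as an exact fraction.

y(8/5) = -95733/312500000 m

Load 1 — point force P=-3 kN at a=1 m (b=L-a=3):
  y_1 = -Pa²(L-x)²(3bL-(3b+a)(L-x))/(6L³EI)  [x>a] = -(-3)·1²·(4-(8/5))²·(3·3·4-(3·3+1)·(4-(8/5)))/(6·4³·10000) = 27/500000 m
Load 2 — triangular load w₀=13 kN/m (0→w₀ over full span):
  y_2 = -w₀x²(L-x)²(x+2L)/(120LEI) = -13·(8/5)²·(4-(8/5))²·((8/5)+2·4)/(120·4·10000) = -3744/9765625 m
Load 3 — applied couple M₀=14 kN·m at a=4/3 m (b=L-a=8/3):
  y_3 = (R_Ax³/6 - M_Ax²/2 - M₀(x-a)²/2)/EI  [x>a] with R_A=14/3, M_A=0 = ((14/3)·(8/5)³/6 - 0·(8/5)²/2 - 14·((8/5)-(4/3))²/2)/10000 = 21/78125 m
Load 4 — uniform load w=4 kN/m over full span:
  y_4 = -wx²(L-x)²/(24EI) = -4·(8/5)²·(4-(8/5))²/(24·10000) = -96/390625 m
Superposition: y = Σ y_i = -95733/312500000 m ≈ -0.000306 m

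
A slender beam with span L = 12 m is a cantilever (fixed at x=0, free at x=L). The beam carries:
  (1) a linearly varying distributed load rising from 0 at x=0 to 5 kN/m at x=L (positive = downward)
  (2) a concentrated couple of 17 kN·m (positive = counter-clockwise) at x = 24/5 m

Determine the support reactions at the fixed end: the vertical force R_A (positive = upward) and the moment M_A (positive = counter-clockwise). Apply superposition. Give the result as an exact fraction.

R_A = 30 kN, M_A = 223 kN·m

Load 1 — triangular load w₀=5 kN/m (0→w₀ over full span):
  R_A = w₀L/2 = 5·12/2 = 30 kN
  M_A = w₀L²/3 = 5·12²/3 = 240 kN·m
Load 2 — applied couple M₀=17 kN·m at a=24/5 m (b=L-a=36/5):
  R_A = 0 kN
  M_A = -M₀ = -17 kN·m
Superposition: R_A = 30 kN, M_A = 223 kN·m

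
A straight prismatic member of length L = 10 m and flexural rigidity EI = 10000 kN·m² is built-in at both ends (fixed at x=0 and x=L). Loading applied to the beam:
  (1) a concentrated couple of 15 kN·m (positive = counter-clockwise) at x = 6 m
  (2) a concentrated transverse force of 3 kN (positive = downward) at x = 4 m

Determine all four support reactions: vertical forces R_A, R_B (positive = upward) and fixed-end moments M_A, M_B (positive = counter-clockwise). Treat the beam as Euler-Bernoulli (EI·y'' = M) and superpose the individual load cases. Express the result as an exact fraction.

Load 1 — applied couple M₀=15 kN·m at a=6 m (b=L-a=4):
  R_A = 6M₀ab/L³ = 6·15·6·4/10³ = 54/25 kN
  M_A = M₀b(2a-b)/L² = 15·4·(2·6-4)/10² = 24/5 kN·m
  R_B = -6M₀ab/L³ = -6·15·6·4/10³ = -54/25 kN
  M_B = M₀a(2b-a)/L² = 15·6·(2·4-6)/10² = 9/5 kN·m
Load 2 — point force P=3 kN at a=4 m (b=L-a=6):
  R_A = Pb²(3a+b)/L³ = 3·6²·(3·4+6)/10³ = 243/125 kN
  M_A = Pab²/L² = 3·4·6²/10² = 108/25 kN·m
  R_B = Pa²(a+3b)/L³ = 3·4²·(4+3·6)/10³ = 132/125 kN
  M_B = -Pa²b/L² = -3·4²·6/10² = -72/25 kN·m
Superposition: R_A = 513/125 kN, M_A = 228/25 kN·m, R_B = -138/125 kN, M_B = -27/25 kN·m

R_A = 513/125 kN, M_A = 228/25 kN·m, R_B = -138/125 kN, M_B = -27/25 kN·m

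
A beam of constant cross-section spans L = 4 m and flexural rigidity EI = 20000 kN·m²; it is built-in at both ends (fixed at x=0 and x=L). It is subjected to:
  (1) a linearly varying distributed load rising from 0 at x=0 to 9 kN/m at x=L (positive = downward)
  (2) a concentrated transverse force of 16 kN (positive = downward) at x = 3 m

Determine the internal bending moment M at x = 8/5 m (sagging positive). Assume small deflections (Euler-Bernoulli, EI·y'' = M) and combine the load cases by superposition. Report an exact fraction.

M(8/5) = 413/125 kN·m

Load 1 — triangular load w₀=9 kN/m (0→w₀ over full span):
  M_1 = 3w₀Lx/20 - w₀L²/30 - w₀x³/(6L) = 3·9·4·(8/5)/20 - 9·4²/30 - 9·(8/5)³/(6·4) = 288/125 kN·m
Load 2 — point force P=16 kN at a=3 m (b=L-a=1):
  M_2 = Pb²(3a+b)x/L³ - Pab²/L²  [x≤a] = 16·1²·(3·3+1)·(8/5)/4³ - 16·3·1²/4² = 1 kN·m
Superposition: M = Σ M_i = 413/125 kN·m ≈ 3.304000 kN·m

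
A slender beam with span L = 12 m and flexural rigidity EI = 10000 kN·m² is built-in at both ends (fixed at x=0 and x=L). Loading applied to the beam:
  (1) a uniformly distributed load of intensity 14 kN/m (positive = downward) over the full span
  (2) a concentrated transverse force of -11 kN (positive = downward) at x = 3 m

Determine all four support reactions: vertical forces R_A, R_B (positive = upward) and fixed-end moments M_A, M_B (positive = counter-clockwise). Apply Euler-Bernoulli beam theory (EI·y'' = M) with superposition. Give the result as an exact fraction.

Load 1 — uniform load w=14 kN/m over full span:
  R_A = wL/2 = 14·12/2 = 84 kN
  M_A = wL²/12 = 14·12²/12 = 168 kN·m
  R_B = wL/2 = 14·12/2 = 84 kN
  M_B = -wL²/12 = -14·12²/12 = -168 kN·m
Load 2 — point force P=-11 kN at a=3 m (b=L-a=9):
  R_A = Pb²(3a+b)/L³ = (-11)·9²·(3·3+9)/12³ = -297/32 kN
  M_A = Pab²/L² = (-11)·3·9²/12² = -297/16 kN·m
  R_B = Pa²(a+3b)/L³ = (-11)·3²·(3+3·9)/12³ = -55/32 kN
  M_B = -Pa²b/L² = -(-11)·3²·9/12² = 99/16 kN·m
Superposition: R_A = 2391/32 kN, M_A = 2391/16 kN·m, R_B = 2633/32 kN, M_B = -2589/16 kN·m

R_A = 2391/32 kN, M_A = 2391/16 kN·m, R_B = 2633/32 kN, M_B = -2589/16 kN·m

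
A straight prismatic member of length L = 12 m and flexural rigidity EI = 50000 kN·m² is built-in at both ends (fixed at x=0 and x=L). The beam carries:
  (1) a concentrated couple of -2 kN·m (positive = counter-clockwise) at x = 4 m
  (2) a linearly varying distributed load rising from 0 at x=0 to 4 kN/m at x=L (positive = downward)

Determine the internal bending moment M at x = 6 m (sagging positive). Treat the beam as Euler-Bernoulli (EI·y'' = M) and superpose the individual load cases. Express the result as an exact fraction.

M(6) = 38/3 kN·m

Load 1 — applied couple M₀=-2 kN·m at a=4 m (b=L-a=8):
  M_1 = R_Ax - M_A - M₀  [x>a] with R_A=-2/9, M_A=0 = (-2/9)·6 - 0 - (-2) = 2/3 kN·m
Load 2 — triangular load w₀=4 kN/m (0→w₀ over full span):
  M_2 = 3w₀Lx/20 - w₀L²/30 - w₀x³/(6L) = 3·4·12·6/20 - 4·12²/30 - 4·6³/(6·12) = 12 kN·m
Superposition: M = Σ M_i = 38/3 kN·m ≈ 12.666667 kN·m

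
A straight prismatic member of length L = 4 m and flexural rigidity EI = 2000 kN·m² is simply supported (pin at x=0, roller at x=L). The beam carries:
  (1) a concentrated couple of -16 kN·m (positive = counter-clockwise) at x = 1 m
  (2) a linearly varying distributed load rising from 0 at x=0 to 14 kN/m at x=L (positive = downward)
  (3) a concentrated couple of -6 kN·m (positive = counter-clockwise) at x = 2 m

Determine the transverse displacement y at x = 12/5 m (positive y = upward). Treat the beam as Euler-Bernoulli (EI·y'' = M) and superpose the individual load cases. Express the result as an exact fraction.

y(12/5) = -201233/11718750 m

Load 1 — applied couple M₀=-16 kN·m at a=1 m (b=L-a=3):
  y_1 = (M₀x³/(6L)-M₀(x-a)²/2+C₁x)/EI  [x>a] with C₁=M₀(3b²-L²)/(6L)=-22/3 = ((-16)·(12/5)³/(6·4)-(-16)·((12/5)-1)²/2+(-22/3)·(12/5))/2000 = -87/15625 m
Load 2 — triangular load w₀=14 kN/m (0→w₀ over full span):
  y_2 = -w₀x(7L⁴-10L²x²+3x⁴)/(360LEI) = -14·(12/5)·(7·4⁴-10·4²·(12/5)²+3·(12/5)⁴)/(360·4·2000) = -66304/5859375 m
Load 3 — applied couple M₀=-6 kN·m at a=2 m (b=L-a=2):
  y_3 = (M₀x³/(6L)-M₀(x-a)²/2+C₁x)/EI  [x>a] with C₁=M₀(3b²-L²)/(6L)=1 = ((-6)·(12/5)³/(6·4)-(-6)·((12/5)-2)²/2+1·(12/5))/2000 = -9/31250 m
Superposition: y = Σ y_i = -201233/11718750 m ≈ -0.017172 m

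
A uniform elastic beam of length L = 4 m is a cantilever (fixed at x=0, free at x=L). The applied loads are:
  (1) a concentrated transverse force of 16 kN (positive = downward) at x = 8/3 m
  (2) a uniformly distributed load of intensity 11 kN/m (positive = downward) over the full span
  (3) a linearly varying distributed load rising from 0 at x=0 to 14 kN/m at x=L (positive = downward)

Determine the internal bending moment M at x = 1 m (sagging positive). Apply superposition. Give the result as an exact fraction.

M(1) = -1481/12 kN·m

Load 1 — point force P=16 kN at a=8/3 m (b=L-a=4/3):
  M_1 = -P(a-x)  [x≤a] = -16·((8/3)-1) = -80/3 kN·m
Load 2 — uniform load w=11 kN/m over full span:
  M_2 = -w(L-x)²/2 = -11·(4-1)²/2 = -99/2 kN·m
Load 3 — triangular load w₀=14 kN/m (0→w₀ over full span):
  M_3 = w₀Lx/2 - w₀L²/3 - w₀x³/(6L) = 14·4·1/2 - 14·4²/3 - 14·1³/(6·4) = -189/4 kN·m
Superposition: M = Σ M_i = -1481/12 kN·m ≈ -123.416667 kN·m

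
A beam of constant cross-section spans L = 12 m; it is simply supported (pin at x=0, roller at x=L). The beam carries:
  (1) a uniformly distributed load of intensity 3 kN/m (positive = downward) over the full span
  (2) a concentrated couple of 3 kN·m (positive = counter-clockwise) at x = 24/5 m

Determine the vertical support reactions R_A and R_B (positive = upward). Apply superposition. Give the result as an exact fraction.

R_A = 73/4 kN, R_B = 71/4 kN

Load 1 — uniform load w=3 kN/m over full span:
  R_A = wL/2 = 3·12/2 = 18 kN
  R_B = wL/2 = 3·12/2 = 18 kN
Load 2 — applied couple M₀=3 kN·m at a=24/5 m (b=L-a=36/5):
  R_A = M₀/L = 3/12 = 1/4 kN
  R_B = -M₀/L = -3/12 = -1/4 kN
Superposition: R_A = 73/4 kN, R_B = 71/4 kN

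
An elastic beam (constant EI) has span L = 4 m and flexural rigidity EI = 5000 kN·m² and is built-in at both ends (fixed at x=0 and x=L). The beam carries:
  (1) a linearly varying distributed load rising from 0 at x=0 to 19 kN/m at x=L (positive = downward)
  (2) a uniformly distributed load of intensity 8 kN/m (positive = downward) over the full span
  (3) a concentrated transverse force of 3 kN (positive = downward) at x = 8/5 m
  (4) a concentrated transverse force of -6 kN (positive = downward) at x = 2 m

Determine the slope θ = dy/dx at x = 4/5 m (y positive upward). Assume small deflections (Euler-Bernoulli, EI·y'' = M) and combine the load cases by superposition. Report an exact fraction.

θ(4/5) = -18647/11718750 rad

Load 1 — triangular load w₀=19 kN/m (0→w₀ over full span):
  θ_1 = -w₀(2x(L-x)(L-2x)(x+2L)+x²(L-x)²)/(120LEI) = -19·(2·(4/5)·(4-(4/5))·(4-2·(4/5))·((4/5)+2·4)+(4/5)²·(4-(4/5))²)/(120·4·5000) = -1064/1171875 rad
Load 2 — uniform load w=8 kN/m over full span:
  θ_2 = -wx(L-x)(L-2x)/(12EI) = -8·(4/5)·(4-(4/5))·(4-2·(4/5))/(12·5000) = -64/78125 rad
Load 3 — point force P=3 kN at a=8/5 m (b=L-a=12/5):
  θ_3 = -Pb²x(2aL-(3a+b)x)/(2L³EI)  [x≤a] = -3·(12/5)²·(4/5)·(2·(8/5)·4-(3·(8/5)+(12/5))·(4/5))/(2·4³·5000) = -297/1953125 rad
Load 4 — point force P=-6 kN at a=2 m (b=L-a=2):
  θ_4 = -Pb²x(2aL-(3a+b)x)/(2L³EI)  [x≤a] = -(-6)·2²·(4/5)·(2·2·4-(3·2+2)·(4/5))/(2·4³·5000) = 9/31250 rad
Superposition: θ = Σ θ_i = -18647/11718750 rad ≈ -0.001591 rad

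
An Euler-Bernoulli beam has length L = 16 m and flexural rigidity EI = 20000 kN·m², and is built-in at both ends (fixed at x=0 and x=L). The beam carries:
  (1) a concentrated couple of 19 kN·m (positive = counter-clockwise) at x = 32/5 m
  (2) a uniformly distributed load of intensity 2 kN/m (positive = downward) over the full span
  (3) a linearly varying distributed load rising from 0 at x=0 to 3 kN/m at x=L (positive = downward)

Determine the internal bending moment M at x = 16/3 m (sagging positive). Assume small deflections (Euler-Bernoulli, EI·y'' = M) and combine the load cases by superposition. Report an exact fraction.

Load 1 — applied couple M₀=19 kN·m at a=32/5 m (b=L-a=48/5):
  M_1 = R_Ax - M_A  [x≤a] with R_A=171/100, M_A=57/25 = (171/100)·(16/3) - (57/25) = 171/25 kN·m
Load 2 — uniform load w=2 kN/m over full span:
  M_2 = wLx/2 - wL²/12 - wx²/2 = 2·16·(16/3)/2 - 2·16²/12 - 2·(16/3)²/2 = 128/9 kN·m
Load 3 — triangular load w₀=3 kN/m (0→w₀ over full span):
  M_3 = 3w₀Lx/20 - w₀L²/30 - w₀x³/(6L) = 3·3·16·(16/3)/20 - 3·16²/30 - 3·(16/3)³/(6·16) = 1088/135 kN·m
Superposition: M = Σ M_i = 19657/675 kN·m ≈ 29.121481 kN·m

M(16/3) = 19657/675 kN·m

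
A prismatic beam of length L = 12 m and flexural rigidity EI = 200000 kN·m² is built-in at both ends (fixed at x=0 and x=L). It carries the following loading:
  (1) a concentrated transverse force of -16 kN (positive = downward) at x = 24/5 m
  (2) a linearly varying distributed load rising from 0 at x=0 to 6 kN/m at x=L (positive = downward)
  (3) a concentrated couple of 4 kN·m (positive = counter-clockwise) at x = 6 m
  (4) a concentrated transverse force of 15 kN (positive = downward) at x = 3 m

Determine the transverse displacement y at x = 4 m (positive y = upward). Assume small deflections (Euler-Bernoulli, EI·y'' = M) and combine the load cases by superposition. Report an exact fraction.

Load 1 — point force P=-16 kN at a=24/5 m (b=L-a=36/5):
  y_1 = -Pb²x²(3aL-(3a+b)x)/(6L³EI)  [x≤a] = -(-16)·(36/5)²·4²·(3·(24/5)·12-(3·(24/5)+(36/5))·4)/(6·12³·200000) = 216/390625 m
Load 2 — triangular load w₀=6 kN/m (0→w₀ over full span):
  y_2 = -w₀x²(L-x)²(x+2L)/(120LEI) = -6·4²·(12-4)²·(4+2·12)/(120·12·200000) = -28/46875 m
Load 3 — applied couple M₀=4 kN·m at a=6 m (b=L-a=6):
  y_3 = (R_Ax³/6 - M_Ax²/2)/EI  [x≤a] with R_A=1/2, M_A=1 = ((1/2)·4³/6 - 1·4²/2)/200000 = -1/75000 m
Load 4 — point force P=15 kN at a=3 m (b=L-a=9):
  y_4 = -Pa²(L-x)²(3bL-(3b+a)(L-x))/(6L³EI)  [x>a] = -15·3²·(12-4)²·(3·9·12-(3·9+3)·(12-4))/(6·12³·200000) = -7/20000 m
Superposition: y = Σ y_i = -15289/37500000 m ≈ -0.000408 m

y(4) = -15289/37500000 m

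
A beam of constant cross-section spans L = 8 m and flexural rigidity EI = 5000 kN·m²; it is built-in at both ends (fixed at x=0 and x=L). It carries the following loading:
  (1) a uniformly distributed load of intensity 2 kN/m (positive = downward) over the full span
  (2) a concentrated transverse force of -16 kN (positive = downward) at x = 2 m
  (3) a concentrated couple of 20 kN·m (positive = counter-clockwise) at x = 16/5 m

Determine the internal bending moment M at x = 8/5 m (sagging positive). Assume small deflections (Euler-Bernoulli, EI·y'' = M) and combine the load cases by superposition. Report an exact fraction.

M(8/5) = -2/3 kN·m

Load 1 — uniform load w=2 kN/m over full span:
  M_1 = wLx/2 - wL²/12 - wx²/2 = 2·8·(8/5)/2 - 2·8²/12 - 2·(8/5)²/2 = -32/75 kN·m
Load 2 — point force P=-16 kN at a=2 m (b=L-a=6):
  M_2 = Pb²(3a+b)x/L³ - Pab²/L²  [x≤a] = (-16)·6²·(3·2+6)·(8/5)/8³ - (-16)·2·6²/8² = -18/5 kN·m
Load 3 — applied couple M₀=20 kN·m at a=16/5 m (b=L-a=24/5):
  M_3 = R_Ax - M_A  [x≤a] with R_A=18/5, M_A=12/5 = (18/5)·(8/5) - (12/5) = 84/25 kN·m
Superposition: M = Σ M_i = -2/3 kN·m ≈ -0.666667 kN·m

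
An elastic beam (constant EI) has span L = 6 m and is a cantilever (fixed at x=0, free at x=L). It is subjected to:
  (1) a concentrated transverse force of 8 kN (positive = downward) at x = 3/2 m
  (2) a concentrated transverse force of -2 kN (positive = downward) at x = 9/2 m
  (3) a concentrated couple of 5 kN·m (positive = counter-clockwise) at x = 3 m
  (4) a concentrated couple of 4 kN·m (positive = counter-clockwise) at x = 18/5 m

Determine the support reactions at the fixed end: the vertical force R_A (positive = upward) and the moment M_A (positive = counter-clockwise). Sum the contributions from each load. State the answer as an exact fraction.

R_A = 6 kN, M_A = -6 kN·m

Load 1 — point force P=8 kN at a=3/2 m (b=L-a=9/2):
  R_A = P = 8 kN
  M_A = Pa = 8·(3/2) = 12 kN·m
Load 2 — point force P=-2 kN at a=9/2 m (b=L-a=3/2):
  R_A = P = (-2) = -2 kN
  M_A = Pa = (-2)·(9/2) = -9 kN·m
Load 3 — applied couple M₀=5 kN·m at a=3 m (b=L-a=3):
  R_A = 0 kN
  M_A = -M₀ = -5 kN·m
Load 4 — applied couple M₀=4 kN·m at a=18/5 m (b=L-a=12/5):
  R_A = 0 kN
  M_A = -M₀ = -4 kN·m
Superposition: R_A = 6 kN, M_A = -6 kN·m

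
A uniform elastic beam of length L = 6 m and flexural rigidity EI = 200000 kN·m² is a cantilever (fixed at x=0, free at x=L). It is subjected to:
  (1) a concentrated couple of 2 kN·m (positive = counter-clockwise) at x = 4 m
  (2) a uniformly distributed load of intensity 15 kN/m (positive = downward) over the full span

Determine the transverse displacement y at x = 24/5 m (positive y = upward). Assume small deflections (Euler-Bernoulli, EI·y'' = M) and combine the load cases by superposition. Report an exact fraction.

Load 1 — applied couple M₀=2 kN·m at a=4 m (b=L-a=2):
  y_1 = M₀a(2x-a)/(2EI)  [x>a] = 2·4·(2·(24/5)-4)/(2·200000) = 7/62500 m
Load 2 — uniform load w=15 kN/m over full span:
  y_2 = -wx²(x²-4Lx+6L²)/(24EI) = -15·(24/5)²·((24/5)²-4·6·(24/5)+6·6²)/(24·200000) = -3483/390625 m
Superposition: y = Σ y_i = -13757/1562500 m ≈ -0.008804 m

y(24/5) = -13757/1562500 m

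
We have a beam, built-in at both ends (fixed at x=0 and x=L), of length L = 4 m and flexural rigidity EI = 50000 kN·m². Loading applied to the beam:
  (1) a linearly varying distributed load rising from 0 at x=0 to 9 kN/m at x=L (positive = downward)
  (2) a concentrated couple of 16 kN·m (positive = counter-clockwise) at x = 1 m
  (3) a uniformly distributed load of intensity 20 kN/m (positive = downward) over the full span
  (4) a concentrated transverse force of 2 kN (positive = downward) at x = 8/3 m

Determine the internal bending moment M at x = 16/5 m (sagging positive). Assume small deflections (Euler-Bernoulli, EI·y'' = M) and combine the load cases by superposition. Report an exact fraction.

Load 1 — triangular load w₀=9 kN/m (0→w₀ over full span):
  M_1 = 3w₀Lx/20 - w₀L²/30 - w₀x³/(6L) = 3·9·4·(16/5)/20 - 9·4²/30 - 9·(16/5)³/(6·4) = 24/125 kN·m
Load 2 — applied couple M₀=16 kN·m at a=1 m (b=L-a=3):
  M_2 = R_Ax - M_A - M₀  [x>a] with R_A=9/2, M_A=-3 = (9/2)·(16/5) - (-3) - 16 = 7/5 kN·m
Load 3 — uniform load w=20 kN/m over full span:
  M_3 = wLx/2 - wL²/12 - wx²/2 = 20·4·(16/5)/2 - 20·4²/12 - 20·(16/5)²/2 = -16/15 kN·m
Load 4 — point force P=2 kN at a=8/3 m (b=L-a=4/3):
  M_4 = Pa²(a+3b)(L-x)/L³ - Pa²b/L²  [x>a] = 2·(8/3)²·((8/3)+3·(4/3))·(4-(16/5))/4³ - 2·(8/3)²·(4/3)/4² = 0 kN·m
Superposition: M = Σ M_i = 197/375 kN·m ≈ 0.525333 kN·m

M(16/5) = 197/375 kN·m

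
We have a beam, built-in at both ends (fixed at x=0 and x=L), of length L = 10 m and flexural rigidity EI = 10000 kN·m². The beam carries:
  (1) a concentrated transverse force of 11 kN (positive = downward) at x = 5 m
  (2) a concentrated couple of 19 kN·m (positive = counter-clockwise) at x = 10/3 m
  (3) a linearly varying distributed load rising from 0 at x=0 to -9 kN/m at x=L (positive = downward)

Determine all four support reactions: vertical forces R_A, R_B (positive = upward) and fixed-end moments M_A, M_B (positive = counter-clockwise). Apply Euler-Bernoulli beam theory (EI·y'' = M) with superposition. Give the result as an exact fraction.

Load 1 — point force P=11 kN at a=5 m (b=L-a=5):
  R_A = Pb²(3a+b)/L³ = 11·5²·(3·5+5)/10³ = 11/2 kN
  M_A = Pab²/L² = 11·5·5²/10² = 55/4 kN·m
  R_B = Pa²(a+3b)/L³ = 11·5²·(5+3·5)/10³ = 11/2 kN
  M_B = -Pa²b/L² = -11·5²·5/10² = -55/4 kN·m
Load 2 — applied couple M₀=19 kN·m at a=10/3 m (b=L-a=20/3):
  R_A = 6M₀ab/L³ = 6·19·(10/3)·(20/3)/10³ = 38/15 kN
  M_A = M₀b(2a-b)/L² = 19·(20/3)·(2·(10/3)-(20/3))/10² = 0 kN·m
  R_B = -6M₀ab/L³ = -6·19·(10/3)·(20/3)/10³ = -38/15 kN
  M_B = M₀a(2b-a)/L² = 19·(10/3)·(2·(20/3)-(10/3))/10² = 19/3 kN·m
Load 3 — triangular load w₀=-9 kN/m (0→w₀ over full span):
  R_A = 3w₀L/20 = 3·(-9)·10/20 = -27/2 kN
  M_A = w₀L²/30 = (-9)·10²/30 = -30 kN·m
  R_B = 7w₀L/20 = 7·(-9)·10/20 = -63/2 kN
  M_B = -w₀L²/20 = -(-9)·10²/20 = 45 kN·m
Superposition: R_A = -82/15 kN, M_A = -65/4 kN·m, R_B = -428/15 kN, M_B = 451/12 kN·m

R_A = -82/15 kN, M_A = -65/4 kN·m, R_B = -428/15 kN, M_B = 451/12 kN·m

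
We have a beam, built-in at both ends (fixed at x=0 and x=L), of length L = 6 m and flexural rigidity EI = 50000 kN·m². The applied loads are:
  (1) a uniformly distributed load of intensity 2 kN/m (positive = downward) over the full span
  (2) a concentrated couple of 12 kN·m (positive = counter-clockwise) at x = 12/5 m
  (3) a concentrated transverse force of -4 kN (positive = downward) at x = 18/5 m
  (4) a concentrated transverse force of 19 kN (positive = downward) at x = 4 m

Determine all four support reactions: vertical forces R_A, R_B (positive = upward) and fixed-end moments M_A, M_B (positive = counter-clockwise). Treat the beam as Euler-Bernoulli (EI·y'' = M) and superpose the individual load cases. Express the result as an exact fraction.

Load 1 — uniform load w=2 kN/m over full span:
  R_A = wL/2 = 2·6/2 = 6 kN
  M_A = wL²/12 = 2·6²/12 = 6 kN·m
  R_B = wL/2 = 2·6/2 = 6 kN
  M_B = -wL²/12 = -2·6²/12 = -6 kN·m
Load 2 — applied couple M₀=12 kN·m at a=12/5 m (b=L-a=18/5):
  R_A = 6M₀ab/L³ = 6·12·(12/5)·(18/5)/6³ = 72/25 kN
  M_A = M₀b(2a-b)/L² = 12·(18/5)·(2·(12/5)-(18/5))/6² = 36/25 kN·m
  R_B = -6M₀ab/L³ = -6·12·(12/5)·(18/5)/6³ = -72/25 kN
  M_B = M₀a(2b-a)/L² = 12·(12/5)·(2·(18/5)-(12/5))/6² = 96/25 kN·m
Load 3 — point force P=-4 kN at a=18/5 m (b=L-a=12/5):
  R_A = Pb²(3a+b)/L³ = (-4)·(12/5)²·(3·(18/5)+(12/5))/6³ = -176/125 kN
  M_A = Pab²/L² = (-4)·(18/5)·(12/5)²/6² = -288/125 kN·m
  R_B = Pa²(a+3b)/L³ = (-4)·(18/5)²·((18/5)+3·(12/5))/6³ = -324/125 kN
  M_B = -Pa²b/L² = -(-4)·(18/5)²·(12/5)/6² = 432/125 kN·m
Load 4 — point force P=19 kN at a=4 m (b=L-a=2):
  R_A = Pb²(3a+b)/L³ = 19·2²·(3·4+2)/6³ = 133/27 kN
  M_A = Pab²/L² = 19·4·2²/6² = 76/9 kN·m
  R_B = Pa²(a+3b)/L³ = 19·4²·(4+3·2)/6³ = 380/27 kN
  M_B = -Pa²b/L² = -19·4²·2/6² = -152/9 kN·m
Superposition: R_A = 41843/3375 kN, M_A = 15278/1125 kN·m, R_B = 49282/3375 kN, M_B = -17542/1125 kN·m

R_A = 41843/3375 kN, M_A = 15278/1125 kN·m, R_B = 49282/3375 kN, M_B = -17542/1125 kN·m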